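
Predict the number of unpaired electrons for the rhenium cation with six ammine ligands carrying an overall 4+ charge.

3 unpaired electrons

Ammonia is neutral; balancing the +4 overall charge requires Re(IV).
Group 7 minus oxidation state 4 gives a d³ configuration.
In an octahedral field the d³ configuration is t₂g³e_g⁰ (only one arrangement possible), giving 3 unpaired electrons.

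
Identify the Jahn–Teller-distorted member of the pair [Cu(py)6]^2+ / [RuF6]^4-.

[Cu(py)6]^2+

[Cu(py)6]^2+: Summing ligand charges against the +2 overall charge gives an oxidation state of +2 for copper. Group 11 minus oxidation state 2 gives a d⁹ configuration. The t₂g⁶e_g³ configuration has an unevenly filled e_g set; the Jahn–Teller theorem predicts a tetragonal distortion (typically axial elongation) to lift the degeneracy.
[RuF6]^4-: Summing ligand charges against the −4 overall charge gives an oxidation state of +2 for ruthenium. Ruthenium is a group-8 element; Ru(II) is therefore d⁶. A 4d ion has a large Δₒ and is invariably low-spin. The d⁶ configuration leaves the e_g set evenly filled (or empty) — no strong Jahn–Teller driving force.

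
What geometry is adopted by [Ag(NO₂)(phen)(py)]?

tetrahedral

Each nitro (N-bound nitrite) is −1; 1,10-phenanthroline is neutral; pyridine is neutral; balancing the 0 overall charge requires Ag(I).
Silver is a group-11 element; Ag(I) is therefore d¹⁰.
Counting donor atoms: 1×nitro (N-bound nitrite) (monodentate) → 1 donor; 1×1,10-phenanthroline (bidentate) → 2 donors; 1×pyridine (monodentate) → 1 donor. Coordination number = 4.
A d¹⁰ ion has no crystal-field stabilisation preference between square planar and tetrahedral, so four ligands adopt the sterically favoured tetrahedral geometry.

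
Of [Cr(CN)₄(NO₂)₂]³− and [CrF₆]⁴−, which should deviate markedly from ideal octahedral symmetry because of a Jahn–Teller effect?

[CrF₆]⁴−

[Cr(CN)₄(NO₂)₂]³−: Each cyanide is −1; each nitro (N-bound nitrite) is −1; balancing the −3 overall charge requires Cr(III). Chromium is a group-6 element; Cr(III) is therefore d³. The d³ configuration leaves the e_g set evenly filled (or empty) — no strong Jahn–Teller driving force.
[CrF₆]⁴−: Ligand charges: each fluoride is −1. With an overall charge of −4 the chromium centre must be in the +2 oxidation state. Group 6 minus oxidation state 2 gives a d⁴ configuration. Fluoride is a weak-field ligand for a first-row metal, so the complex is high-spin. The t₂g³e_g¹ (high-spin) configuration has an unevenly filled e_g set; the Jahn–Teller theorem predicts a tetragonal distortion (typically axial elongation) to lift the degeneracy.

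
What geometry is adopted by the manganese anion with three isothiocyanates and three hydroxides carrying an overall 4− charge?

Ligand charges: each isothiocyanate is −1; each hydroxide is −1. With an overall charge of −4 the manganese centre must be in the +2 oxidation state.
Mn sits in group 7, so the d-electron count is 7 − 2 = 5.
Coordination number: 6.
Six donors around a single metal centre give an octahedral coordination sphere.

octahedral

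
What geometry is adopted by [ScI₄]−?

Ligand charges: each iodide is −1. With an overall charge of −1 the scandium centre must be in the +3 oxidation state.
Scandium is a group-3 element; Sc(III) is therefore d⁰.
Coordination number: 4.
A d⁰ ion has no crystal-field stabilisation preference between square planar and tetrahedral, so four ligands adopt the sterically favoured tetrahedral geometry.

tetrahedral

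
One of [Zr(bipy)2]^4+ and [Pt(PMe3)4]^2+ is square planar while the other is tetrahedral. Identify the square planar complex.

For [Zr(bipy)2]^4+: Summing ligand charges against the +4 overall charge gives an oxidation state of +4 for zirconium. Group 4 minus oxidation state 4 gives a d⁰ configuration. A d⁰ ion has no crystal-field stabilisation preference between square planar and tetrahedral, so four ligands adopt the sterically favoured tetrahedral geometry. → tetrahedral.
For [Pt(PMe3)4]^2+: Ligand charges: trimethylphosphine is neutral. With an overall charge of +2 the platinum centre must be in the +2 oxidation state. Platinum is a group-10 element; Pt(II) is therefore d⁸. A 5d d⁸ ion has a large crystal-field splitting; square planar leaves the high-energy d_{x²−y²} orbital empty and maximises CFSE. → square planar.

[Pt(PMe3)4]^2+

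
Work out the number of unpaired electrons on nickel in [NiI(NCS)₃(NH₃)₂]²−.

Each iodide is −1; each isothiocyanate is −1; ammonia is neutral; balancing the −2 overall charge requires Ni(II).
Group 10 minus oxidation state 2 gives a d⁸ configuration.
In an octahedral field the d⁸ configuration is t₂g⁶e_g² (only one arrangement possible), giving 2 unpaired electrons.

2 unpaired electrons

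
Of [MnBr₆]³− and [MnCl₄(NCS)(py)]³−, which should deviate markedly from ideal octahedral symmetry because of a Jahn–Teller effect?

[MnBr₆]³−

[MnBr₆]³−: Each bromide is −1; balancing the −3 overall charge requires Mn(III). Mn sits in group 7, so the d-electron count is 7 − 3 = 4. Bromide is a weak-field ligand for a first-row metal, so the complex is high-spin. The t₂g³e_g¹ (high-spin) configuration has an unevenly filled e_g set; the Jahn–Teller theorem predicts a tetragonal distortion (typically axial elongation) to lift the degeneracy.
[MnCl₄(NCS)(py)]³−: Summing ligand charges against the −3 overall charge gives an oxidation state of +2 for manganese. Mn sits in group 7, so the d-electron count is 7 − 2 = 5. Chloride and isothiocyanate are weak-field ligands for a first-row metal, so the complex is high-spin. The d⁵ configuration leaves the e_g set evenly filled (or empty) — no strong Jahn–Teller driving force.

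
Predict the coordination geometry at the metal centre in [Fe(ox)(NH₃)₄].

Summing ligand charges against the 0 overall charge gives an oxidation state of +2 for iron.
Group 8 minus oxidation state 2 gives a d⁶ configuration.
Counting donor atoms: 1×oxalate (bidentate) → 2 donors; 4×ammonia (monodentate) → 4 donors. Coordination number = 6.
Six donors around a single metal centre give an octahedral coordination sphere.

octahedral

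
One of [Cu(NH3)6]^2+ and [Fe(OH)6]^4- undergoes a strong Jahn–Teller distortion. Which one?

[Cu(NH3)6]^2+

[Cu(NH3)6]^2+: Ammonia is neutral; balancing the +2 overall charge requires Cu(II). Group 11 minus oxidation state 2 gives a d⁹ configuration. The t₂g⁶e_g³ configuration has an unevenly filled e_g set; the Jahn–Teller theorem predicts a tetragonal distortion (typically axial elongation) to lift the degeneracy.
[Fe(OH)6]^4-: Summing ligand charges against the −4 overall charge gives an oxidation state of +2 for iron. Iron is a group-8 element; Fe(II) is therefore d⁶. Hydroxide is a weak-field ligand for a first-row metal, so the complex is high-spin. The d⁶ configuration leaves the e_g set evenly filled (or empty) — no strong Jahn–Teller driving force.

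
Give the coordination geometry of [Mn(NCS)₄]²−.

Each isothiocyanate is −1; balancing the −2 overall charge requires Mn(II).
Mn sits in group 7, so the d-electron count is 7 − 2 = 5.
With 4 monodentate ligands the coordination number is 4.
Isothiocyanate is a weak-field ligand.
A high-spin d⁵ ion has zero CFSE in either geometry, so four ligands adopt the sterically favoured tetrahedral geometry.

tetrahedral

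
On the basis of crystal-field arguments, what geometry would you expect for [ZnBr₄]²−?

tetrahedral

Ligand charges: each bromide is −1. With an overall charge of −2 the zinc centre must be in the +2 oxidation state.
Zn sits in group 12, so the d-electron count is 12 − 2 = 10.
With 4 monodentate ligands the coordination number is 4.
A d¹⁰ ion has no crystal-field stabilisation preference between square planar and tetrahedral, so four ligands adopt the sterically favoured tetrahedral geometry.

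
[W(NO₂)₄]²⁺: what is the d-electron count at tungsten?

Ligand charges: each nitro (N-bound nitrite) is −1. With an overall charge of +2 the tungsten centre must be in the +6 oxidation state.
Group 6 minus oxidation state 6 gives a d⁰ configuration.

d0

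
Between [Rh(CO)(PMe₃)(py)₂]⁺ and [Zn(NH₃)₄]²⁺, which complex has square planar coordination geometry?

For [Rh(CO)(PMe₃)(py)₂]⁺: Ligand charges: carbonyl is neutral; trimethylphosphine is neutral; pyridine is neutral. With an overall charge of +1 the rhodium centre must be in the +1 oxidation state. Group 9 minus oxidation state 1 gives a d⁸ configuration. A 4d d⁸ ion has a large crystal-field splitting; square planar leaves the high-energy d_{x²−y²} orbital empty and maximises CFSE. → square planar.
For [Zn(NH₃)₄]²⁺: Ammonia is neutral; balancing the +2 overall charge requires Zn(II). Zn sits in group 12, so the d-electron count is 12 − 2 = 10. A d¹⁰ ion has no crystal-field stabilisation preference between square planar and tetrahedral, so four ligands adopt the sterically favoured tetrahedral geometry. → tetrahedral.

[Rh(CO)(PMe₃)(py)₂]⁺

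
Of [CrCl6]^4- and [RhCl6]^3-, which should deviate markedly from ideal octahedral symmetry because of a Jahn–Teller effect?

[CrCl6]^4-

[CrCl6]^4-: Ligand charges: each chloride is −1. With an overall charge of −4 the chromium centre must be in the +2 oxidation state. Group 6 minus oxidation state 2 gives a d⁴ configuration. Chloride is a weak-field ligand for a first-row metal, so the complex is high-spin. The t₂g³e_g¹ (high-spin) configuration has an unevenly filled e_g set; the Jahn–Teller theorem predicts a tetragonal distortion (typically axial elongation) to lift the degeneracy.
[RhCl6]^3-: Summing ligand charges against the −3 overall charge gives an oxidation state of +3 for rhodium. Group 9 minus oxidation state 3 gives a d⁶ configuration. A 4d ion has a large Δₒ and is invariably low-spin. The d⁶ configuration leaves the e_g set evenly filled (or empty) — no strong Jahn–Teller driving force.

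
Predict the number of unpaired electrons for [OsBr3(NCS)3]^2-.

Each bromide is −1; each isothiocyanate is −1; balancing the −2 overall charge requires Os(IV).
Group 8 minus oxidation state 4 gives a d⁴ configuration.
The spin state decides the count: a 5d ion has a large Δₒ and is invariably low-spin.
An octahedral low-spin d⁴ ion is t₂g⁴e_g⁰, giving 2 unpaired electrons.

2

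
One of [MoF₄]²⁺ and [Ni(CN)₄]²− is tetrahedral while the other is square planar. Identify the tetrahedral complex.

For [MoF₄]²⁺: Summing ligand charges against the +2 overall charge gives an oxidation state of +6 for molybdenum. Mo sits in group 6, so the d-electron count is 6 − 6 = 0. A d⁰ ion has no crystal-field stabilisation preference between square planar and tetrahedral, so four ligands adopt the sterically favoured tetrahedral geometry. → tetrahedral.
For [Ni(CN)₄]²−: Summing ligand charges against the −2 overall charge gives an oxidation state of +2 for nickel. Nickel is a group-10 element; Ni(II) is therefore d⁸. Cyanide is a strong-field ligand (high in the spectrochemical series). A 3d d⁸ ion with strong-field ligands gains enough CFSE to favour square planar over tetrahedral. → square planar.

[MoF₄]²⁺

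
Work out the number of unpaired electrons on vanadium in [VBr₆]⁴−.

Each bromide is −1; balancing the −4 overall charge requires V(II).
Group 5 minus oxidation state 2 gives a d³ configuration.
In an octahedral field the d³ configuration is t₂g³e_g⁰ (only one arrangement possible), giving 3 unpaired electrons.

3 unpaired electrons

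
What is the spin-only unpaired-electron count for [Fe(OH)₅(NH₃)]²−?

5

Each hydroxide is −1; ammonia is neutral; balancing the −2 overall charge requires Fe(III).
Fe sits in group 8, so the d-electron count is 8 − 3 = 5.
The spin state decides the count: Hydroxide is a weak-field ligand for a first-row metal, so the complex is high-spin.
An octahedral high-spin d⁵ ion is t₂g³e_g², giving 5 unpaired electrons.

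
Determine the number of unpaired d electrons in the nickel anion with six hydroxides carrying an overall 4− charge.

2 unpaired electrons

Summing ligand charges against the −4 overall charge gives an oxidation state of +2 for nickel.
Group 10 minus oxidation state 2 gives a d⁸ configuration.
In an octahedral field the d⁸ configuration is t₂g⁶e_g² (only one arrangement possible), giving 2 unpaired electrons.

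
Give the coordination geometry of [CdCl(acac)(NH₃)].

Ligand charges: each chloride is −1; each acetylacetonate is −1; ammonia is neutral. With an overall charge of 0 the cadmium centre must be in the +2 oxidation state.
Group 12 minus oxidation state 2 gives a d¹⁰ configuration.
Counting donor atoms: 1×chloride (monodentate) → 1 donor; 1×acetylacetonate (bidentate) → 2 donors; 1×ammonia (monodentate) → 1 donor. Coordination number = 4.
A d¹⁰ ion has no crystal-field stabilisation preference between square planar and tetrahedral, so four ligands adopt the sterically favoured tetrahedral geometry.

tetrahedral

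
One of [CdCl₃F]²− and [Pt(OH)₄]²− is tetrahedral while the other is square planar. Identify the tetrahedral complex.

[CdCl₃F]²−

For [CdCl₃F]²−: Ligand charges: each chloride is −1; each fluoride is −1. With an overall charge of −2 the cadmium centre must be in the +2 oxidation state. Cadmium is a group-12 element; Cd(II) is therefore d¹⁰. A d¹⁰ ion has no crystal-field stabilisation preference between square planar and tetrahedral, so four ligands adopt the sterically favoured tetrahedral geometry. → tetrahedral.
For [Pt(OH)₄]²−: Each hydroxide is −1; balancing the −2 overall charge requires Pt(II). Group 10 minus oxidation state 2 gives a d⁸ configuration. A 5d d⁸ ion has a large crystal-field splitting; square planar leaves the high-energy d_{x²−y²} orbital empty and maximises CFSE. → square planar.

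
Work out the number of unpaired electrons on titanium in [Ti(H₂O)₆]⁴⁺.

0

Ligand charges: water is neutral. With an overall charge of +4 the titanium centre must be in the +4 oxidation state.
Titanium is a group-4 element; Ti(IV) is therefore d⁰.
In an octahedral field the d⁰ configuration is t₂g⁰e_g⁰, giving 0 unpaired electrons.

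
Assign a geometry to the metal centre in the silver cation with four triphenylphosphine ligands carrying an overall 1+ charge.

Triphenylphosphine is neutral; balancing the +1 overall charge requires Ag(I).
Group 11 minus oxidation state 1 gives a d¹⁰ configuration.
With 4 monodentate ligands the coordination number is 4.
A d¹⁰ ion has no crystal-field stabilisation preference between square planar and tetrahedral, so four ligands adopt the sterically favoured tetrahedral geometry.

tetrahedral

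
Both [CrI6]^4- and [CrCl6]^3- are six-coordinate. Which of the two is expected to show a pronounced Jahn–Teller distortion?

[CrI6]^4-: Ligand charges: each iodide is −1. With an overall charge of −4 the chromium centre must be in the +2 oxidation state. Chromium is a group-6 element; Cr(II) is therefore d⁴. Iodide is a weak-field ligand for a first-row metal, so the complex is high-spin. The t₂g³e_g¹ (high-spin) configuration has an unevenly filled e_g set; the Jahn–Teller theorem predicts a tetragonal distortion (typically axial elongation) to lift the degeneracy.
[CrCl6]^3-: Ligand charges: each chloride is −1. With an overall charge of −3 the chromium centre must be in the +3 oxidation state. Cr sits in group 6, so the d-electron count is 6 − 3 = 3. The d³ configuration leaves the e_g set evenly filled (or empty) — no strong Jahn–Teller driving force.

[CrI6]^4-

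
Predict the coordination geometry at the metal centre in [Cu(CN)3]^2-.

Summing ligand charges against the −2 overall charge gives an oxidation state of +1 for copper.
Cu sits in group 11, so the d-electron count is 11 − 1 = 10.
Coordination number: 3.
Three ligands around a d¹⁰ centre minimise repulsion in a trigonal-planar arrangement.

trigonal planar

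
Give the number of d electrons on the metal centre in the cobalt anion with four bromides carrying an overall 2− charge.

Each bromide is −1; balancing the −2 overall charge requires Co(II).
Group 9 minus oxidation state 2 gives a d⁷ configuration.

d7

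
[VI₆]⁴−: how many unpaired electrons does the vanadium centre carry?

Each iodide is −1; balancing the −4 overall charge requires V(II).
Group 5 minus oxidation state 2 gives a d³ configuration.
In an octahedral field the d³ configuration is t₂g³e_g⁰ (only one arrangement possible), giving 3 unpaired electrons.

3 unpaired electrons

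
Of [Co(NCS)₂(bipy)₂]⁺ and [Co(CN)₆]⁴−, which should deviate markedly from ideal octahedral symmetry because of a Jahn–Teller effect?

[Co(NCS)₂(bipy)₂]⁺: Summing ligand charges against the +1 overall charge gives an oxidation state of +3 for cobalt. Group 9 minus oxidation state 3 gives a d⁶ configuration. Co(III) has an exceptionally large octahedral splitting and is low-spin with essentially every ligand except fluoride. The d⁶ configuration leaves the e_g set evenly filled (or empty) — no strong Jahn–Teller driving force.
[Co(CN)₆]⁴−: Summing ligand charges against the −4 overall charge gives an oxidation state of +2 for cobalt. Group 9 minus oxidation state 2 gives a d⁷ configuration. Cyanide is a strong-field ligand (high in the spectrochemical series) for a first-row metal, so the complex is low-spin. The t₂g⁶e_g¹ (low-spin) configuration has an unevenly filled e_g set; the Jahn–Teller theorem predicts a tetragonal distortion (typically axial elongation) to lift the degeneracy.

[Co(CN)₆]⁴−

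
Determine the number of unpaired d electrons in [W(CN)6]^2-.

Ligand charges: each cyanide is −1. With an overall charge of −2 the tungsten centre must be in the +4 oxidation state.
Group 6 minus oxidation state 4 gives a d² configuration.
In an octahedral field the d² configuration is t₂g²e_g⁰ (only one arrangement possible), giving 2 unpaired electrons.

2 unpaired electrons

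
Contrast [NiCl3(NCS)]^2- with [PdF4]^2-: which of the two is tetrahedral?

[NiCl3(NCS)]^2-

For [NiCl3(NCS)]^2-: Summing ligand charges against the −2 overall charge gives an oxidation state of +2 for nickel. Ni sits in group 10, so the d-electron count is 10 − 2 = 8. Chloride and isothiocyanate are weak-field ligands. With weak-field ligands the CFSE gain from square planar is small, so a 3d d⁸ ion takes the sterically preferred tetrahedral geometry. → tetrahedral.
For [PdF4]^2-: Ligand charges: each fluoride is −1. With an overall charge of −2 the palladium centre must be in the +2 oxidation state. Group 10 minus oxidation state 2 gives a d⁸ configuration. A 4d d⁸ ion has a large crystal-field splitting; square planar leaves the high-energy d_{x²−y²} orbital empty and maximises CFSE. → square planar.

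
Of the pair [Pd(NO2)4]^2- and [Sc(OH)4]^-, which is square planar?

[Pd(NO2)4]^2-

For [Pd(NO2)4]^2-: Summing ligand charges against the −2 overall charge gives an oxidation state of +2 for palladium. Palladium is a group-10 element; Pd(II) is therefore d⁸. A 4d d⁸ ion has a large crystal-field splitting; square planar leaves the high-energy d_{x²−y²} orbital empty and maximises CFSE. → square planar.
For [Sc(OH)4]^-: Ligand charges: each hydroxide is −1. With an overall charge of −1 the scandium centre must be in the +3 oxidation state. Scandium is a group-3 element; Sc(III) is therefore d⁰. A d⁰ ion has no crystal-field stabilisation preference between square planar and tetrahedral, so four ligands adopt the sterically favoured tetrahedral geometry. → tetrahedral.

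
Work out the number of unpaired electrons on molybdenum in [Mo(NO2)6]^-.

1 unpaired electron

Summing ligand charges against the −1 overall charge gives an oxidation state of +5 for molybdenum.
Molybdenum is a group-6 element; Mo(V) is therefore d¹.
In an octahedral field the d¹ configuration is t₂g¹e_g⁰ (only one arrangement possible), giving 1 unpaired electron.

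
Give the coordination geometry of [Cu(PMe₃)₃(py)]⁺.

tetrahedral

Summing ligand charges against the +1 overall charge gives an oxidation state of +1 for copper.
Copper is a group-11 element; Cu(I) is therefore d¹⁰.
Coordination number: 4.
A d¹⁰ ion has no crystal-field stabilisation preference between square planar and tetrahedral, so four ligands adopt the sterically favoured tetrahedral geometry.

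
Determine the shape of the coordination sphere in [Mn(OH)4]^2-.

tetrahedral

Summing ligand charges against the −2 overall charge gives an oxidation state of +2 for manganese.
Group 7 minus oxidation state 2 gives a d⁵ configuration.
Coordination number: 4.
Hydroxide is a weak-field ligand.
A high-spin d⁵ ion has zero CFSE in either geometry, so four ligands adopt the sterically favoured tetrahedral geometry.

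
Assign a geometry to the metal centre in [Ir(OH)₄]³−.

Summing ligand charges against the −3 overall charge gives an oxidation state of +1 for iridium.
Iridium is a group-9 element; Ir(I) is therefore d⁸.
With 4 monodentate ligands the coordination number is 4.
A 5d d⁸ ion has a large crystal-field splitting; square planar leaves the high-energy d_{x²−y²} orbital empty and maximises CFSE.

square planar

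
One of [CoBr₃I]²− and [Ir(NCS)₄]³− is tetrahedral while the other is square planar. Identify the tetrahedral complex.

[CoBr₃I]²−

For [CoBr₃I]²−: Ligand charges: each bromide is −1; each iodide is −1. With an overall charge of −2 the cobalt centre must be in the +2 oxidation state. Co sits in group 9, so the d-electron count is 9 − 2 = 7. For a high-spin 3d d⁷ ion with weak-field ligands the small Δₜ gives little square-planar CFSE advantage, so four ligands adopt the sterically favoured tetrahedral geometry. → tetrahedral.
For [Ir(NCS)₄]³−: Summing ligand charges against the −3 overall charge gives an oxidation state of +1 for iridium. Group 9 minus oxidation state 1 gives a d⁸ configuration. A 5d d⁸ ion has a large crystal-field splitting; square planar leaves the high-energy d_{x²−y²} orbital empty and maximises CFSE. → square planar.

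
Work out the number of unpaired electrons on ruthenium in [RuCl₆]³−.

Summing ligand charges against the −3 overall charge gives an oxidation state of +3 for ruthenium.
Group 8 minus oxidation state 3 gives a d⁵ configuration.
The spin state decides the count: a 4d ion has a large Δₒ and is invariably low-spin.
An octahedral low-spin d⁵ ion is t₂g⁵e_g⁰, giving 1 unpaired electron.

1 unpaired electron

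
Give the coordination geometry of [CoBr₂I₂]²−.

Summing ligand charges against the −2 overall charge gives an oxidation state of +2 for cobalt.
Co sits in group 9, so the d-electron count is 9 − 2 = 7.
Coordination number: 4.
Bromide and iodide are weak-field ligands.
For a high-spin 3d d⁷ ion with weak-field ligands the small Δₜ gives little square-planar CFSE advantage, so four ligands adopt the sterically favoured tetrahedral geometry.

tetrahedral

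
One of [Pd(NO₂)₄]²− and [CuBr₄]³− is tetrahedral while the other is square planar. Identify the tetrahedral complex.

[CuBr₄]³−

For [Pd(NO₂)₄]²−: Ligand charges: each nitro (N-bound nitrite) is −1. With an overall charge of −2 the palladium centre must be in the +2 oxidation state. Group 10 minus oxidation state 2 gives a d⁸ configuration. A 4d d⁸ ion has a large crystal-field splitting; square planar leaves the high-energy d_{x²−y²} orbital empty and maximises CFSE. → square planar.
For [CuBr₄]³−: Each bromide is −1; balancing the −3 overall charge requires Cu(I). Cu sits in group 11, so the d-electron count is 11 − 1 = 10. A d¹⁰ ion has no crystal-field stabilisation preference between square planar and tetrahedral, so four ligands adopt the sterically favoured tetrahedral geometry. → tetrahedral.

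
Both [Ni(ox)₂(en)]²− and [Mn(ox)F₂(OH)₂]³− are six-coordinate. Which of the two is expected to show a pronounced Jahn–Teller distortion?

[Mn(ox)F₂(OH)₂]³−

[Ni(ox)₂(en)]²−: Each oxalate is −2; ethylenediamine is neutral; balancing the −2 overall charge requires Ni(II). Ni sits in group 10, so the d-electron count is 10 − 2 = 8. The d⁸ configuration leaves the e_g set evenly filled (or empty) — no strong Jahn–Teller driving force.
[Mn(ox)F₂(OH)₂]³−: Ligand charges: each oxalate is −2; each fluoride is −1; each hydroxide is −1. With an overall charge of −3 the manganese centre must be in the +3 oxidation state. Mn sits in group 7, so the d-electron count is 7 − 3 = 4. Fluoride, hydroxide, and oxalate are weak-field ligands for a first-row metal, so the complex is high-spin. The t₂g³e_g¹ (high-spin) configuration has an unevenly filled e_g set; the Jahn–Teller theorem predicts a tetragonal distortion (typically axial elongation) to lift the degeneracy.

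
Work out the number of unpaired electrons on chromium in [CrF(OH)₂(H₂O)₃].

Ligand charges: each fluoride is −1; each hydroxide is −1; water is neutral. With an overall charge of 0 the chromium centre must be in the +3 oxidation state.
Cr sits in group 6, so the d-electron count is 6 − 3 = 3.
In an octahedral field the d³ configuration is t₂g³e_g⁰ (only one arrangement possible), giving 3 unpaired electrons.

3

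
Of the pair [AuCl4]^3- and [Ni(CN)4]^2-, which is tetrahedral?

For [AuCl4]^3-: Each chloride is −1; balancing the −3 overall charge requires Au(I). Gold is a group-11 element; Au(I) is therefore d¹⁰. A d¹⁰ ion has no crystal-field stabilisation preference between square planar and tetrahedral, so four ligands adopt the sterically favoured tetrahedral geometry. → tetrahedral.
For [Ni(CN)4]^2-: Each cyanide is −1; balancing the −2 overall charge requires Ni(II). Group 10 minus oxidation state 2 gives a d⁸ configuration. Cyanide is a strong-field ligand (high in the spectrochemical series). A 3d d⁸ ion with strong-field ligands gains enough CFSE to favour square planar over tetrahedral. → square planar.

[AuCl4]^3-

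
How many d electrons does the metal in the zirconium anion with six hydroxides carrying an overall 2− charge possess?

d0

Each hydroxide is −1; balancing the −2 overall charge requires Zr(IV).
Group 4 minus oxidation state 4 gives a d⁰ configuration.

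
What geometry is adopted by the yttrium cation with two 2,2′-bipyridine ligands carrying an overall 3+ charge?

tetrahedral

Summing ligand charges against the +3 overall charge gives an oxidation state of +3 for yttrium.
Yttrium is a group-3 element; Y(III) is therefore d⁰.
Counting donor atoms: 2×2,2′-bipyridine (bidentate) → 4 donors. Coordination number = 4.
A d⁰ ion has no crystal-field stabilisation preference between square planar and tetrahedral, so four ligands adopt the sterically favoured tetrahedral geometry.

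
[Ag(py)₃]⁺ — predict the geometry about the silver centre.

trigonal planar

Ligand charges: pyridine is neutral. With an overall charge of +1 the silver centre must be in the +1 oxidation state.
Group 11 minus oxidation state 1 gives a d¹⁰ configuration.
With 3 monodentate ligands the coordination number is 3.
Three ligands around a d¹⁰ centre minimise repulsion in a trigonal-planar arrangement.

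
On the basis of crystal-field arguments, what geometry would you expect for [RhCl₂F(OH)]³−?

Summing ligand charges against the −3 overall charge gives an oxidation state of +1 for rhodium.
Group 9 minus oxidation state 1 gives a d⁸ configuration.
With 4 monodentate ligands the coordination number is 4.
A 4d d⁸ ion has a large crystal-field splitting; square planar leaves the high-energy d_{x²−y²} orbital empty and maximises CFSE.

square planar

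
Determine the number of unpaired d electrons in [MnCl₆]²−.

Each chloride is −1; balancing the −2 overall charge requires Mn(IV).
Mn sits in group 7, so the d-electron count is 7 − 4 = 3.
In an octahedral field the d³ configuration is t₂g³e_g⁰ (only one arrangement possible), giving 3 unpaired electrons.

3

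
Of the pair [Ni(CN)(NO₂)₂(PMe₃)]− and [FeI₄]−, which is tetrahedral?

[FeI₄]−

For [Ni(CN)(NO₂)₂(PMe₃)]−: Ligand charges: each cyanide is −1; each nitro (N-bound nitrite) is −1; trimethylphosphine is neutral. With an overall charge of −1 the nickel centre must be in the +2 oxidation state. Ni sits in group 10, so the d-electron count is 10 − 2 = 8. Cyanide, nitro (N-bound nitrite), and trimethylphosphine are strong-field ligands (high in the spectrochemical series). A 3d d⁸ ion with strong-field ligands gains enough CFSE to favour square planar over tetrahedral. → square planar.
For [FeI₄]−: Summing ligand charges against the −1 overall charge gives an oxidation state of +3 for iron. Iron is a group-8 element; Fe(III) is therefore d⁵. A high-spin d⁵ ion has zero CFSE in either geometry, so four ligands adopt the sterically favoured tetrahedral geometry. → tetrahedral.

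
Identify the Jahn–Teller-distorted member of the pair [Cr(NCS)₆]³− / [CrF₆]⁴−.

[Cr(NCS)₆]³−: Each isothiocyanate is −1; balancing the −3 overall charge requires Cr(III). Group 6 minus oxidation state 3 gives a d³ configuration. The d³ configuration leaves the e_g set evenly filled (or empty) — no strong Jahn–Teller driving force.
[CrF₆]⁴−: Each fluoride is −1; balancing the −4 overall charge requires Cr(II). Cr sits in group 6, so the d-electron count is 6 − 2 = 4. Fluoride is a weak-field ligand for a first-row metal, so the complex is high-spin. The t₂g³e_g¹ (high-spin) configuration has an unevenly filled e_g set; the Jahn–Teller theorem predicts a tetragonal distortion (typically axial elongation) to lift the degeneracy.

[CrF₆]⁴−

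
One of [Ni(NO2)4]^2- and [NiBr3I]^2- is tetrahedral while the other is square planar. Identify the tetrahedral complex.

[NiBr3I]^2-

For [Ni(NO2)4]^2-: Each nitro (N-bound nitrite) is −1; balancing the −2 overall charge requires Ni(II). Group 10 minus oxidation state 2 gives a d⁸ configuration. Nitro (N-bound nitrite) is a strong-field ligand (high in the spectrochemical series). A 3d d⁸ ion with strong-field ligands gains enough CFSE to favour square planar over tetrahedral. → square planar.
For [NiBr3I]^2-: Ligand charges: each bromide is −1; each iodide is −1. With an overall charge of −2 the nickel centre must be in the +2 oxidation state. Nickel is a group-10 element; Ni(II) is therefore d⁸. Bromide and iodide are weak-field ligands. With weak-field ligands the CFSE gain from square planar is small, so a 3d d⁸ ion takes the sterically preferred tetrahedral geometry. → tetrahedral.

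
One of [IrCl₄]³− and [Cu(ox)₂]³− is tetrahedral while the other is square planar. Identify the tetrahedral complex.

[Cu(ox)₂]³−

For [IrCl₄]³−: Summing ligand charges against the −3 overall charge gives an oxidation state of +1 for iridium. Ir sits in group 9, so the d-electron count is 9 − 1 = 8. A 5d d⁸ ion has a large crystal-field splitting; square planar leaves the high-energy d_{x²−y²} orbital empty and maximises CFSE. → square planar.
For [Cu(ox)₂]³−: Each oxalate is −2; balancing the −3 overall charge requires Cu(I). Group 11 minus oxidation state 1 gives a d¹⁰ configuration. A d¹⁰ ion has no crystal-field stabilisation preference between square planar and tetrahedral, so four ligands adopt the sterically favoured tetrahedral geometry. → tetrahedral.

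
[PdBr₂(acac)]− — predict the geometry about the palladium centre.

square planar

Summing ligand charges against the −1 overall charge gives an oxidation state of +2 for palladium.
Group 10 minus oxidation state 2 gives a d⁸ configuration.
Counting donor atoms: 2×bromide (monodentate) → 2 donors; 1×acetylacetonate (bidentate) → 2 donors. Coordination number = 4.
A 4d d⁸ ion has a large crystal-field splitting; square planar leaves the high-energy d_{x²−y²} orbital empty and maximises CFSE.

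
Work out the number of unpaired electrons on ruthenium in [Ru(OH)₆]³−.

Summing ligand charges against the −3 overall charge gives an oxidation state of +3 for ruthenium.
Group 8 minus oxidation state 3 gives a d⁵ configuration.
The spin state decides the count: a 4d ion has a large Δₒ and is invariably low-spin.
An octahedral low-spin d⁵ ion is t₂g⁵e_g⁰, giving 1 unpaired electron.

1 unpaired electron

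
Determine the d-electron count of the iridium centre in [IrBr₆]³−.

Ligand charges: each bromide is −1. With an overall charge of −3 the iridium centre must be in the +3 oxidation state.
Iridium is a group-9 element; Ir(III) is therefore d⁶.

d6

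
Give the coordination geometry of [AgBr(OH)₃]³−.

tetrahedral

Summing ligand charges against the −3 overall charge gives an oxidation state of +1 for silver.
Ag sits in group 11, so the d-electron count is 11 − 1 = 10.
With 4 monodentate ligands the coordination number is 4.
A d¹⁰ ion has no crystal-field stabilisation preference between square planar and tetrahedral, so four ligands adopt the sterically favoured tetrahedral geometry.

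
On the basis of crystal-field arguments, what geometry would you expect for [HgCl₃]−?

trigonal planar

Each chloride is −1; balancing the −1 overall charge requires Hg(II).
Mercury is a group-12 element; Hg(II) is therefore d¹⁰.
With 3 monodentate ligands the coordination number is 3.
Three ligands around a d¹⁰ centre minimise repulsion in a trigonal-planar arrangement.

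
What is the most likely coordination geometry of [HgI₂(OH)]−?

trigonal planar

Each iodide is −1; each hydroxide is −1; balancing the −1 overall charge requires Hg(II).
Hg sits in group 12, so the d-electron count is 12 − 2 = 10.
With 3 monodentate ligands the coordination number is 3.
Three ligands around a d¹⁰ centre minimise repulsion in a trigonal-planar arrangement.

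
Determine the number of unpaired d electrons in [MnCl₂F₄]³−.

4

Summing ligand charges against the −3 overall charge gives an oxidation state of +3 for manganese.
Manganese is a group-7 element; Mn(III) is therefore d⁴.
The spin state decides the count: Chloride and fluoride are weak-field ligands for a first-row metal, so the complex is high-spin.
An octahedral high-spin d⁴ ion is t₂g³e_g¹, giving 4 unpaired electrons.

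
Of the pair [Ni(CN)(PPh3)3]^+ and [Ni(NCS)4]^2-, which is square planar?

[Ni(CN)(PPh3)3]^+

For [Ni(CN)(PPh3)3]^+: Each cyanide is −1; triphenylphosphine is neutral; balancing the +1 overall charge requires Ni(II). Group 10 minus oxidation state 2 gives a d⁸ configuration. Cyanide and triphenylphosphine are strong-field ligands (high in the spectrochemical series). A 3d d⁸ ion with strong-field ligands gains enough CFSE to favour square planar over tetrahedral. → square planar.
For [Ni(NCS)4]^2-: Summing ligand charges against the −2 overall charge gives an oxidation state of +2 for nickel. Group 10 minus oxidation state 2 gives a d⁸ configuration. Isothiocyanate is a weak-field ligand. With weak-field ligands the CFSE gain from square planar is small, so a 3d d⁸ ion takes the sterically preferred tetrahedral geometry. → tetrahedral.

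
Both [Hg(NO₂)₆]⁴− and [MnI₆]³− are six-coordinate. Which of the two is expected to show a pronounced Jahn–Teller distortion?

[Hg(NO₂)₆]⁴−: Ligand charges: each nitro (N-bound nitrite) is −1. With an overall charge of −4 the mercury centre must be in the +2 oxidation state. Group 12 minus oxidation state 2 gives a d¹⁰ configuration. The d¹⁰ configuration leaves the e_g set evenly filled (or empty) — no strong Jahn–Teller driving force.
[MnI₆]³−: Each iodide is −1; balancing the −3 overall charge requires Mn(III). Manganese is a group-7 element; Mn(III) is therefore d⁴. Iodide is a weak-field ligand for a first-row metal, so the complex is high-spin. The t₂g³e_g¹ (high-spin) configuration has an unevenly filled e_g set; the Jahn–Teller theorem predicts a tetragonal distortion (typically axial elongation) to lift the degeneracy.

[MnI₆]³−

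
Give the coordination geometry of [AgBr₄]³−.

Summing ligand charges against the −3 overall charge gives an oxidation state of +1 for silver.
Silver is a group-11 element; Ag(I) is therefore d¹⁰.
With 4 monodentate ligands the coordination number is 4.
A d¹⁰ ion has no crystal-field stabilisation preference between square planar and tetrahedral, so four ligands adopt the sterically favoured tetrahedral geometry.

tetrahedral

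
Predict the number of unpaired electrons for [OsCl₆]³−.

1

Each chloride is −1; balancing the −3 overall charge requires Os(III).
Group 8 minus oxidation state 3 gives a d⁵ configuration.
The spin state decides the count: a 5d ion has a large Δₒ and is invariably low-spin.
An octahedral low-spin d⁵ ion is t₂g⁵e_g⁰, giving 1 unpaired electron.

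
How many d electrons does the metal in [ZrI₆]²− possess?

d0

Ligand charges: each iodide is −1. With an overall charge of −2 the zirconium centre must be in the +4 oxidation state.
Zr sits in group 4, so the d-electron count is 4 − 4 = 0.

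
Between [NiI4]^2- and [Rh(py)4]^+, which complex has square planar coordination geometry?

[Rh(py)4]^+

For [NiI4]^2-: Ligand charges: each iodide is −1. With an overall charge of −2 the nickel centre must be in the +2 oxidation state. Group 10 minus oxidation state 2 gives a d⁸ configuration. Iodide is a weak-field ligand. With weak-field ligands the CFSE gain from square planar is small, so a 3d d⁸ ion takes the sterically preferred tetrahedral geometry. → tetrahedral.
For [Rh(py)4]^+: Summing ligand charges against the +1 overall charge gives an oxidation state of +1 for rhodium. Rhodium is a group-9 element; Rh(I) is therefore d⁸. A 4d d⁸ ion has a large crystal-field splitting; square planar leaves the high-energy d_{x²−y²} orbital empty and maximises CFSE. → square planar.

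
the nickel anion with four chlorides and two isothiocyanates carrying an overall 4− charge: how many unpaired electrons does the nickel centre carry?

Summing ligand charges against the −4 overall charge gives an oxidation state of +2 for nickel.
Ni sits in group 10, so the d-electron count is 10 − 2 = 8.
In an octahedral field the d⁸ configuration is t₂g⁶e_g² (only one arrangement possible), giving 2 unpaired electrons.

2 unpaired electrons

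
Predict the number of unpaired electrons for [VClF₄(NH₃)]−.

Ligand charges: each chloride is −1; each fluoride is −1; ammonia is neutral. With an overall charge of −1 the vanadium centre must be in the +4 oxidation state.
Vanadium is a group-5 element; V(IV) is therefore d¹.
In an octahedral field the d¹ configuration is t₂g¹e_g⁰ (only one arrangement possible), giving 1 unpaired electron.

1 unpaired electron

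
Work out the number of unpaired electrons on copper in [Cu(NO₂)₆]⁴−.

Summing ligand charges against the −4 overall charge gives an oxidation state of +2 for copper.
Cu sits in group 11, so the d-electron count is 11 − 2 = 9.
In an octahedral field the d⁹ configuration is t₂g⁶e_g³ (only one arrangement possible), giving 1 unpaired electron.

1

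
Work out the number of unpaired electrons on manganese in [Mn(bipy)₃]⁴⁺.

2,2′-bipyridine is neutral; balancing the +4 overall charge requires Mn(IV).
Group 7 minus oxidation state 4 gives a d³ configuration.
Counting donor atoms: 3×2,2′-bipyridine (bidentate) → 6 donors. Coordination number = 6.
In an octahedral field the d³ configuration is t₂g³e_g⁰ (only one arrangement possible), giving 3 unpaired electrons.

3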